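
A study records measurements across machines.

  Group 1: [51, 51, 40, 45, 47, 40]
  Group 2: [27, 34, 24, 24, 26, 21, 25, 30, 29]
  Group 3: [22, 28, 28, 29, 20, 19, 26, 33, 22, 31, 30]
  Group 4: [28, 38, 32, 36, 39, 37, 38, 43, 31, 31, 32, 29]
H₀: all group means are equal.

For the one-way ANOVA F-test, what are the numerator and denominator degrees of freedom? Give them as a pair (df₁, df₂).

k = 4 groups, N = 38 total
df = (k−1, N−k) = (4−1, 38−4) = (3, 34)

degrees of freedom = [3, 34]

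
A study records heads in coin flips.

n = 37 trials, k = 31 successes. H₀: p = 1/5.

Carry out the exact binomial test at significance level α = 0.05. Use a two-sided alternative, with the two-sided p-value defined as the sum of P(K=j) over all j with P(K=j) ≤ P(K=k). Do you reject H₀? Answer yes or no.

Exact binomial: n=37, k=31, p₀=1/5=0.2000
P(X=j) = C(n,j)·p₀^j·(1−p₀)^(n−j); p = Σ P(X=j) over j with P(X=j) ≤ P(X=31)
p-value (two-sided) = 0.00000
At α=0.05: p < α → reject H₀

reject H₀: yes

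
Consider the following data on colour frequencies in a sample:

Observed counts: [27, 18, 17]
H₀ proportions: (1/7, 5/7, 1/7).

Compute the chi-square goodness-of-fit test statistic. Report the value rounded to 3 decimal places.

test statistic = 60.252

n = 62; E_i = n·p_i = [8.86, 44.29, 8.86]
χ² = (27−8.86)²/8.86 + (18−44.29)²/44.29 + (17−8.86)²/8.86 = 60.2516
df = 2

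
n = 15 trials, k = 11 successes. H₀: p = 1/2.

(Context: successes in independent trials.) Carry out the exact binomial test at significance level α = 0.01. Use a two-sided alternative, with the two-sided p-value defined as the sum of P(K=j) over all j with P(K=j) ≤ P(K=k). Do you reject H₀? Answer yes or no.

reject H₀: no

Exact binomial: n=15, k=11, p₀=1/2=0.5000
P(X=j) = C(n,j)·p₀^j·(1−p₀)^(n−j); p = Σ P(X=j) over j with P(X=j) ≤ P(X=11)
p-value (two-sided) = 0.11847
At α=0.01: p ≥ α → fail to reject H₀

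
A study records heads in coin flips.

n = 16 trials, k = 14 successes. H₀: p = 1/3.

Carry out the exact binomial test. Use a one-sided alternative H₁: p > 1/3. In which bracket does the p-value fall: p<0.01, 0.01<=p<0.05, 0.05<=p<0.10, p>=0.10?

Exact binomial: n=16, k=14, p₀=1/3=0.3333
P(X≥14) from Σ C(n,i)·p₀^i·(1−p₀)^(n−i)
p-value (one-sided, H₁ greater) = 0.00001
→ bracket: p<0.01

p-value bracket: p<0.01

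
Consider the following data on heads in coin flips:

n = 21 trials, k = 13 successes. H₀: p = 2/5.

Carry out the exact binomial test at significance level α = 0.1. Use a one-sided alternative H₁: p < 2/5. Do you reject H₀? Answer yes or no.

Exact binomial: n=21, k=13, p₀=2/5=0.4000
P(X≤13) from Σ C(n,i)·p₀^i·(1−p₀)^(n−i)
p-value (one-sided, H₁ less) = 0.98771
At α=0.1: p ≥ α → fail to reject H₀

reject H₀: no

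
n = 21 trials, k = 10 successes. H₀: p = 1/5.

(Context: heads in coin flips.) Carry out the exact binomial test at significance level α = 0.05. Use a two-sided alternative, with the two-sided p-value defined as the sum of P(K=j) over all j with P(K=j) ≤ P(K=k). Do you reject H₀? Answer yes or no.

Exact binomial: n=21, k=10, p₀=1/5=0.2000
P(X=j) = C(n,j)·p₀^j·(1−p₀)^(n−j); p = Σ P(X=j) over j with P(X=j) ≤ P(X=10)
p-value (two-sided) = 0.00407
At α=0.05: p < α → reject H₀

reject H₀: yes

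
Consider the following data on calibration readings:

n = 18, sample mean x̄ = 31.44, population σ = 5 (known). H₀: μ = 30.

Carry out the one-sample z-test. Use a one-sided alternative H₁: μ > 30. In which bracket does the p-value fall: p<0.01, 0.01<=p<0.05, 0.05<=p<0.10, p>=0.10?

SE = σ/√n = 5/√18 = 1.1785
z = (x̄−μ₀)/SE = (31.44−30)/1.1785 = 1.2219
p-value (one-sided, H₁ greater) = 0.11088
→ bracket: p>=0.10

p-value bracket: p>=0.10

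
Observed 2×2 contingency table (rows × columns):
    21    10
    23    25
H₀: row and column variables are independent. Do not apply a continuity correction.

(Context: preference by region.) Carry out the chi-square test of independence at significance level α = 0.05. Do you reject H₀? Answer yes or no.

reject H₀: no

Row totals [31, 48], col totals [44, 35], n=79
χ² = (21−17.27)²/17.27 + (10−13.73)²/13.73 + (23−26.73)²/26.73 + (25−21.27)²/21.27 = 3.0002
df = 1
p-value (upper-tail) = 0.08326
At α=0.05: p ≥ α → fail to reject H₀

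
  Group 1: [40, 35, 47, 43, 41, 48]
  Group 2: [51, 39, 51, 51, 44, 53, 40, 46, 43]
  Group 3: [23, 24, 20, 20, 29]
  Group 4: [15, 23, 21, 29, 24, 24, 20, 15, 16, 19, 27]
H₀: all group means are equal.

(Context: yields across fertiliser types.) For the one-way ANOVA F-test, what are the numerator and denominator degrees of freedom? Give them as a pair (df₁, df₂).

degrees of freedom = [3, 27]

k = 4 groups, N = 31 total
df = (k−1, N−k) = (4−1, 31−4) = (3, 27)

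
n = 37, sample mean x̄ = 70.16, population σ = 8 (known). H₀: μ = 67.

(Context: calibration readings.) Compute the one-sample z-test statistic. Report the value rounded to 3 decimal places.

test statistic = 2.403

SE = σ/√n = 8/√37 = 1.3152
z = (x̄−μ₀)/SE = (70.16−67)/1.3152 = 2.4027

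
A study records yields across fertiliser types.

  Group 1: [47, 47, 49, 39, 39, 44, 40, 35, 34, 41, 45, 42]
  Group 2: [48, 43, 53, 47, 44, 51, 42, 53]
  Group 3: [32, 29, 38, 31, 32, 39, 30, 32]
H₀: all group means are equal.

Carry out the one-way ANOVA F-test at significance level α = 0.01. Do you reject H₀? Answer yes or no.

reject H₀: yes

Group means [41.83, 47.62, 32.88], grand mean 40.929
SSB = Σnᵢ(x̄ᵢ−x̄)² = 887.440; SSW = ΣΣ(x−x̄ᵢ)² = 476.417
MSB = 887.440/2 = 443.7202; MSW = 476.417/25 = 19.0567
F = MSB/MSW = 23.2843
df = (2, 25)
p-value (upper-tail) = 0.00000
At α=0.01: p < α → reject H₀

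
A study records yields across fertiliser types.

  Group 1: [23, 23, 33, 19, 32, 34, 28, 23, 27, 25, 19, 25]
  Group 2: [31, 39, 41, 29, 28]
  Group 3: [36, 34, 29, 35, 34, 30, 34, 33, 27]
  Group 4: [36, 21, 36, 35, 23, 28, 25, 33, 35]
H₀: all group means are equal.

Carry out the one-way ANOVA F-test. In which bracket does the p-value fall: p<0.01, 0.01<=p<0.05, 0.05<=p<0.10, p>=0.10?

p-value bracket: 0.01<=p<0.05

Group means [25.92, 33.60, 32.44, 30.22], grand mean 29.800
SSB = Σnᵢ(x̄ᵢ−x̄)² = 317.706; SSW = ΣΣ(x−x̄ᵢ)² = 787.894
MSB = 317.706/3 = 105.9019; MSW = 787.894/31 = 25.4159
F = MSB/MSW = 4.1667
df = (3, 31)
p-value (upper-tail) = 0.01369
→ bracket: 0.01<=p<0.05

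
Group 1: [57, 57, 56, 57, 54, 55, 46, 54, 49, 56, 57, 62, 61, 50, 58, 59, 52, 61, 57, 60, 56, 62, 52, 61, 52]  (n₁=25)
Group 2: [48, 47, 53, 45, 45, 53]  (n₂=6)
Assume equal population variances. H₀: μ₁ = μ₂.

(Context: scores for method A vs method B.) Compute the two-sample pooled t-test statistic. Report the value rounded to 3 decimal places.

x̄₁=56.040, s₁=4.198, n₁=25
x̄₂=48.500, s₂=3.674, n₂=6
s_p² = [24·4.198² + 5·3.674²]/29 = 16.9124
SE = √(s_p²·(1/25+1/6)) = 1.8696
t = (56.040−48.500)/1.8696 = 4.0330
df = 29

test statistic = 4.033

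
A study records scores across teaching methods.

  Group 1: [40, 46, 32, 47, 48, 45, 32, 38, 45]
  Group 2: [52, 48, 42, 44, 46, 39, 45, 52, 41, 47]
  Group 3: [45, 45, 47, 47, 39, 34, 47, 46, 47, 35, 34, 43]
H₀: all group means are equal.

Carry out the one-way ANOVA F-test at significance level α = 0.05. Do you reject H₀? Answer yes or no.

reject H₀: no

Group means [41.44, 45.60, 42.42], grand mean 43.161
SSB = Σnᵢ(x̄ᵢ−x̄)² = 92.655; SSW = ΣΣ(x−x̄ᵢ)² = 801.539
MSB = 92.655/2 = 46.3273; MSW = 801.539/28 = 28.6264
F = MSB/MSW = 1.6183
df = (2, 28)
p-value (upper-tail) = 0.21622
At α=0.05: p ≥ α → fail to reject H₀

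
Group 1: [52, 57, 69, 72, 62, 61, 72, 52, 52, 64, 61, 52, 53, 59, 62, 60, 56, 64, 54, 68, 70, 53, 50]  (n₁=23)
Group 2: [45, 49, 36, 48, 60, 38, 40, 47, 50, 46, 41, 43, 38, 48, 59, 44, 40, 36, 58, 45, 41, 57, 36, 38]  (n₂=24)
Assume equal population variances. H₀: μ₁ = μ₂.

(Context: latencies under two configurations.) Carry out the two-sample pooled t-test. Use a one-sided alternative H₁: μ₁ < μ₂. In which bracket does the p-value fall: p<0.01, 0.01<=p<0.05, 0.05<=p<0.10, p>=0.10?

x̄₁=59.783, s₁=7.039, n₁=23
x̄₂=45.125, s₂=7.444, n₂=24
s_p² = [22·7.039² + 23·7.444²]/45 = 52.5453
SE = √(s_p²·(1/23+1/24)) = 2.1152
t = (59.783−45.125)/2.1152 = 6.9297
df = 45
p-value (one-sided, H₁ less) = 1.00000
→ bracket: p>=0.10

p-value bracket: p>=0.10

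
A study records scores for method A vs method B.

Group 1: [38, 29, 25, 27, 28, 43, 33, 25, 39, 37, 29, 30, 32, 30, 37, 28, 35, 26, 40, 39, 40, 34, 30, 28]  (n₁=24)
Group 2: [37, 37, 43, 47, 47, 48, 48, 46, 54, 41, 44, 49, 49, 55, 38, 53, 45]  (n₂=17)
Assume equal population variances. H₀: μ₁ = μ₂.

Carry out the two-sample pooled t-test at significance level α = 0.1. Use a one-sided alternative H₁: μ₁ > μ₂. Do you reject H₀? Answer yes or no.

reject H₀: no

x̄₁=32.583, s₁=5.421, n₁=24
x̄₂=45.941, s₂=5.517, n₂=17
s_p² = [23·5.421² + 16·5.517²]/39 = 29.8147
SE = √(s_p²·(1/24+1/17)) = 1.7309
t = (32.583−45.941)/1.7309 = -7.7172
df = 39
p-value (one-sided, H₁ greater) = 1.00000
At α=0.1: p ≥ α → fail to reject H₀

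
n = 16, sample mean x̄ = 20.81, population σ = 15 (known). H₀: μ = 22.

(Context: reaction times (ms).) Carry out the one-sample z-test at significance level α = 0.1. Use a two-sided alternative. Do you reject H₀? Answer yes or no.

reject H₀: no

SE = σ/√n = 15/√16 = 3.7500
z = (x̄−μ₀)/SE = (20.81−22)/3.7500 = -0.3173
p-value (two-sided) = 0.75099
At α=0.1: p ≥ α → fail to reject H₀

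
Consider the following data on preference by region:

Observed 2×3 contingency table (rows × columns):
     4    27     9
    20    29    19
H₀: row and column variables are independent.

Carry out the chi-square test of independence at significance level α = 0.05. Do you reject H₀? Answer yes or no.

reject H₀: yes

Row totals [40, 68], col totals [24, 56, 28], n=108
χ² = (4−8.89)²/8.89 + (27−20.74)²/20.74 + (9−10.37)²/10.37 + (20−15.11)²/15.11 + (29−35.26)²/35.26 + (19−17.63)²/17.63 = 7.5583
df = 2
p-value (upper-tail) = 0.02284
At α=0.05: p < α → reject H₀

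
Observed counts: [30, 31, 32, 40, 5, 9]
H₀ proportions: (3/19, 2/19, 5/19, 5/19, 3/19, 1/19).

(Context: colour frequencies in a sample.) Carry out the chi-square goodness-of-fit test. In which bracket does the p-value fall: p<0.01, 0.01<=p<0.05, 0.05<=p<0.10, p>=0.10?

p-value bracket: p<0.01

n = 147; E_i = n·p_i = [23.21, 15.47, 38.68, 38.68, 23.21, 7.74]
χ² = (30−23.21)²/23.21 + (31−15.47)²/15.47 + (32−38.68)²/38.68 + (40−38.68)²/38.68 + (5−23.21)²/23.21 + (9−7.74)²/7.74 = 33.2587
df = 5
p-value (upper-tail) = 0.00000
→ bracket: p<0.01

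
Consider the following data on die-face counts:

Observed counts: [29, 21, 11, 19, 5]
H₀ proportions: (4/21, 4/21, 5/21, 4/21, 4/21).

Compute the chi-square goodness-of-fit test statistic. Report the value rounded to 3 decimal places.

n = 85; E_i = n·p_i = [16.19, 16.19, 20.24, 16.19, 16.19]
χ² = (29−16.19)²/16.19 + (21−16.19)²/16.19 + (11−20.24)²/20.24 + (19−16.19)²/16.19 + (5−16.19)²/16.19 = 24.0024
df = 4

test statistic = 24.002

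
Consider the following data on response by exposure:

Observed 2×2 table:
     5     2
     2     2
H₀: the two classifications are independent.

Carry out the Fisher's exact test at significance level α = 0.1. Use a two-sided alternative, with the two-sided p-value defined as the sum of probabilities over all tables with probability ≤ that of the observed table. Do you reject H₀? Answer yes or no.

reject H₀: no

Margins: r₁=7, r₂=4, c₁=7, c₂=4, n=11
p_obs = C(7,5)·C(4,2)/C(11,7); sum pmf over tables with pmf ≤ p_obs
p-value (two-sided) = 0.57576
At α=0.1: p ≥ α → fail to reject H₀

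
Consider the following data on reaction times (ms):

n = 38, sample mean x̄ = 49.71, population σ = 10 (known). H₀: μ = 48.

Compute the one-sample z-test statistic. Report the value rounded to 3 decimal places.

SE = σ/√n = 10/√38 = 1.6222
z = (x̄−μ₀)/SE = (49.71−48)/1.6222 = 1.0541

test statistic = 1.054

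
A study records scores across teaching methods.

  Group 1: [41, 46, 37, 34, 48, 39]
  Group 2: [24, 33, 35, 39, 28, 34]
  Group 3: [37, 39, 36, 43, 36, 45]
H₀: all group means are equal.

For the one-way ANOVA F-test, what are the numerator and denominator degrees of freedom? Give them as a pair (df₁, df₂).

degrees of freedom = [2, 15]

k = 3 groups, N = 18 total
df = (k−1, N−k) = (3−1, 18−3) = (2, 15)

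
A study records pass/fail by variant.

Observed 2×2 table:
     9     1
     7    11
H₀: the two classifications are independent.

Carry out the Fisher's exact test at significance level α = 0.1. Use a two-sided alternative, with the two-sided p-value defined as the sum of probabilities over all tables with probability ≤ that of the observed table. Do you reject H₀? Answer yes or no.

Margins: r₁=10, r₂=18, c₁=16, c₂=12, n=28
p_obs = C(10,9)·C(18,7)/C(28,16); sum pmf over tables with pmf ≤ p_obs
p-value (two-sided) = 0.01587
At α=0.1: p < α → reject H₀

reject H₀: yes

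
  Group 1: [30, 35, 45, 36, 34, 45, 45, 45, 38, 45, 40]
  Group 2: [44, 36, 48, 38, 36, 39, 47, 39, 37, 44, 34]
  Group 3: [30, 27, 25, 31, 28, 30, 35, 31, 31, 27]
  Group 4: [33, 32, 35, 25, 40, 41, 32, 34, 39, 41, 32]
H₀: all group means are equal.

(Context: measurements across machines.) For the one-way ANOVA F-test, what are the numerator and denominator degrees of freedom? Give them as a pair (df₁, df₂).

degrees of freedom = [3, 39]

k = 4 groups, N = 43 total
df = (k−1, N−k) = (4−1, 43−4) = (3, 39)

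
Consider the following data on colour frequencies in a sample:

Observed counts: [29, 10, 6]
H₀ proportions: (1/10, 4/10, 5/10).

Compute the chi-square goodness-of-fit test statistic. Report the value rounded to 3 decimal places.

n = 45; E_i = n·p_i = [4.50, 18.00, 22.50]
χ² = (29−4.50)²/4.50 + (10−18.00)²/18.00 + (6−22.50)²/22.50 = 149.0444
df = 2

test statistic = 149.044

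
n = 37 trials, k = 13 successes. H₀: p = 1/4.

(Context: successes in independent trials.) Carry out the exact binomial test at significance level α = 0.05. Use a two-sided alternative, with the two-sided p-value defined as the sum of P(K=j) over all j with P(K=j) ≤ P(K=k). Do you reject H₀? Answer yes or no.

Exact binomial: n=37, k=13, p₀=1/4=0.2500
P(X=j) = C(n,j)·p₀^j·(1−p₀)^(n−j); p = Σ P(X=j) over j with P(X=j) ≤ P(X=13)
p-value (two-sided) = 0.18206
At α=0.05: p ≥ α → fail to reject H₀

reject H₀: no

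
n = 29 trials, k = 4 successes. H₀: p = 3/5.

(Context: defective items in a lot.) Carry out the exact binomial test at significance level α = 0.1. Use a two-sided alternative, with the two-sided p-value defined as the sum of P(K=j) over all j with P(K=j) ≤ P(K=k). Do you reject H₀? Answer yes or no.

reject H₀: yes

Exact binomial: n=29, k=4, p₀=3/5=0.6000
P(X=j) = C(n,j)·p₀^j·(1−p₀)^(n−j); p = Σ P(X=j) over j with P(X=j) ≤ P(X=4)
p-value (two-sided) = 0.00000
At α=0.1: p < α → reject H₀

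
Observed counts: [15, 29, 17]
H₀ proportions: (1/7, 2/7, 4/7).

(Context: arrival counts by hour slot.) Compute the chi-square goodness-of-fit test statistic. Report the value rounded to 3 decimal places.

test statistic = 21.365

n = 61; E_i = n·p_i = [8.71, 17.43, 34.86]
χ² = (15−8.71)²/8.71 + (29−17.43)²/17.43 + (17−34.86)²/34.86 = 21.3648
df = 2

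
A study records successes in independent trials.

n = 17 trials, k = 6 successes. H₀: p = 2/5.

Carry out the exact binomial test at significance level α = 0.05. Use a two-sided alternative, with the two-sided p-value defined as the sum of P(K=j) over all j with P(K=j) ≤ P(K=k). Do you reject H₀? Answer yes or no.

reject H₀: no

Exact binomial: n=17, k=6, p₀=2/5=0.4000
P(X=j) = C(n,j)·p₀^j·(1−p₀)^(n−j); p = Σ P(X=j) over j with P(X=j) ≤ P(X=6)
p-value (two-sided) = 0.80733
At α=0.05: p ≥ α → fail to reject H₀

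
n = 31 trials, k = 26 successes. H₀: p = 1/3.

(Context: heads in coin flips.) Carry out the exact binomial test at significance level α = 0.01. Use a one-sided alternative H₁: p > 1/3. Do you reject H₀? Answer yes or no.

Exact binomial: n=31, k=26, p₀=1/3=0.3333
P(X≥26) from Σ C(n,i)·p₀^i·(1−p₀)^(n−i)
p-value (one-sided, H₁ greater) = 0.00000
At α=0.01: p < α → reject H₀

reject H₀: yes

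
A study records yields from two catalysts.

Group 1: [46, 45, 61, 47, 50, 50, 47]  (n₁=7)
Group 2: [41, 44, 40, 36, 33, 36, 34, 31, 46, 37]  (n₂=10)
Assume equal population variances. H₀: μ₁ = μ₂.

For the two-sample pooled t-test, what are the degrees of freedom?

df = n₁ + n₂ − 2 = 7 + 10 − 2 = 15

degrees of freedom = 15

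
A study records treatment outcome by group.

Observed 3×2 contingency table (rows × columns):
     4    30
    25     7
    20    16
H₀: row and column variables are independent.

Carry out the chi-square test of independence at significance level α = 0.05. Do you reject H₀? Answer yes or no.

Row totals [34, 32, 36], col totals [49, 53], n=102
χ² = (4−16.33)²/16.33 + (30−17.67)²/17.67 + (25−15.37)²/15.37 + (7−16.63)²/16.63 + (20−17.29)²/17.29 + (16−18.71)²/18.71 = 30.3416
df = 2
p-value (upper-tail) = 0.00000
At α=0.05: p < α → reject H₀

reject H₀: yes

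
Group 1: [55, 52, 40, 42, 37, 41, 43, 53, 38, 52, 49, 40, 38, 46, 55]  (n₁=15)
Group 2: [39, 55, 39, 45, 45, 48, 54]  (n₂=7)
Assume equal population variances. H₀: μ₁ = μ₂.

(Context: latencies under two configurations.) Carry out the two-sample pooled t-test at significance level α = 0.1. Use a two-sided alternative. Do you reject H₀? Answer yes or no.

reject H₀: no

x̄₁=45.400, s₁=6.642, n₁=15
x̄₂=46.429, s₂=6.425, n₂=7
s_p² = [14·6.642² + 6·6.425²]/20 = 43.2657
SE = √(s_p²·(1/15+1/7)) = 3.0108
t = (45.400−46.429)/3.0108 = -0.3416
df = 20
p-value (two-sided) = 0.73620
At α=0.1: p ≥ α → fail to reject H₀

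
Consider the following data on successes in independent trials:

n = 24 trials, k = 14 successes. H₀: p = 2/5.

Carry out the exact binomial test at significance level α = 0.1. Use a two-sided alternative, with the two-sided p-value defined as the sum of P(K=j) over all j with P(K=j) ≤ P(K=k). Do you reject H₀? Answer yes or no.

Exact binomial: n=24, k=14, p₀=2/5=0.4000
P(X=j) = C(n,j)·p₀^j·(1−p₀)^(n−j); p = Σ P(X=j) over j with P(X=j) ≤ P(X=14)
p-value (two-sided) = 0.09346
At α=0.1: p < α → reject H₀

reject H₀: yes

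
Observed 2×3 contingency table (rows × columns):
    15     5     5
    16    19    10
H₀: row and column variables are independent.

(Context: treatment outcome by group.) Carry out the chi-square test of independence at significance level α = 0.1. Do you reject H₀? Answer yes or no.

reject H₀: no

Row totals [25, 45], col totals [31, 24, 15], n=70
χ² = (15−11.07)²/11.07 + (5−8.57)²/8.57 + (5−5.36)²/5.36 + (16−19.93)²/19.93 + (19−15.43)²/15.43 + (10−9.64)²/9.64 = 4.5203
df = 2
p-value (upper-tail) = 0.10433
At α=0.1: p ≥ α → fail to reject H₀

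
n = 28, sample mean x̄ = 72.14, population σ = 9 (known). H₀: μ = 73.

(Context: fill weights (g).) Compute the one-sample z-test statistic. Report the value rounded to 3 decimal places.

SE = σ/√n = 9/√28 = 1.7008
z = (x̄−μ₀)/SE = (72.14−73)/1.7008 = -0.5056

test statistic = -0.506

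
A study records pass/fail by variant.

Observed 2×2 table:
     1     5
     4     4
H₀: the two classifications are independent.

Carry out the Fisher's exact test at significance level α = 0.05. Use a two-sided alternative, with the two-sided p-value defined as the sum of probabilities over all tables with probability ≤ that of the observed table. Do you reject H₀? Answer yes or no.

Margins: r₁=6, r₂=8, c₁=5, c₂=9, n=14
p_obs = C(6,1)·C(8,4)/C(14,5); sum pmf over tables with pmf ≤ p_obs
p-value (two-sided) = 0.30070
At α=0.05: p ≥ α → fail to reject H₀

reject H₀: no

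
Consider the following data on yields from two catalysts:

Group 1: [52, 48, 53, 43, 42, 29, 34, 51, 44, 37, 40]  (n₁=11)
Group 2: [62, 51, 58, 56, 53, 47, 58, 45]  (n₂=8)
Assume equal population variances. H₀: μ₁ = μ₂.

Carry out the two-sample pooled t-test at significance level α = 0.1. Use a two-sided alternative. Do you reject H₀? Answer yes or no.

reject H₀: yes

x̄₁=43.000, s₁=7.707, n₁=11
x̄₂=53.750, s₂=5.849, n₂=8
s_p² = [10·7.707² + 7·5.849²]/17 = 49.0294
SE = √(s_p²·(1/11+1/8)) = 3.2536
t = (43.000−53.750)/3.2536 = -3.3040
df = 17
p-value (two-sided) = 0.00419
At α=0.1: p < α → reject H₀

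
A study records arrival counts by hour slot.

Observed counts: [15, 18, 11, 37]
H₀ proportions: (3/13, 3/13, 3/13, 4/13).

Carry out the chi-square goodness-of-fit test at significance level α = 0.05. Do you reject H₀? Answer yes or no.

reject H₀: yes

n = 81; E_i = n·p_i = [18.69, 18.69, 18.69, 24.92]
χ² = (15−18.69)²/18.69 + (18−18.69)²/18.69 + (11−18.69)²/18.69 + (37−24.92)²/24.92 = 9.7726
df = 3
p-value (upper-tail) = 0.02060
At α=0.05: p < α → reject H₀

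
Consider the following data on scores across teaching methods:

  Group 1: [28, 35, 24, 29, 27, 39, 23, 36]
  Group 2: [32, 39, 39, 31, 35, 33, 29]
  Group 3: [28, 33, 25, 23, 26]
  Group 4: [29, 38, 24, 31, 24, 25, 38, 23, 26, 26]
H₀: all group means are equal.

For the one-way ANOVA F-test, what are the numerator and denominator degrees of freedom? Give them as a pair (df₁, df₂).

k = 4 groups, N = 30 total
df = (k−1, N−k) = (4−1, 30−4) = (3, 26)

degrees of freedom = [3, 26]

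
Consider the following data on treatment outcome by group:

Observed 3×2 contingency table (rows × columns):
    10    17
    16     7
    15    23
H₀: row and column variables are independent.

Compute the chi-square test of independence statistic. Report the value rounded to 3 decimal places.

test statistic = 6.643

Row totals [27, 23, 38], col totals [41, 47], n=88
χ² = (10−12.58)²/12.58 + (17−14.42)²/14.42 + (16−10.72)²/10.72 + (7−12.28)²/12.28 + (15−17.70)²/17.70 + (23−20.30)²/20.30 = 6.6426
df = 2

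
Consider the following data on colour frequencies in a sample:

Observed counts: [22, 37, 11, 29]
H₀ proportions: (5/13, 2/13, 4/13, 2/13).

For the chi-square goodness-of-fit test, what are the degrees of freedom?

df = k − 1 = 4 − 1 = 3

degrees of freedom = 3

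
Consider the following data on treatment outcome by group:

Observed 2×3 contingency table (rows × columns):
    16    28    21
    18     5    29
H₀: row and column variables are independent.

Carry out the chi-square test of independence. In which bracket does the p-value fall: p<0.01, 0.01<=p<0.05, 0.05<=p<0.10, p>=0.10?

p-value bracket: p<0.01

Row totals [65, 52], col totals [34, 33, 50], n=117
χ² = (16−18.89)²/18.89 + (28−18.33)²/18.33 + (21−27.78)²/27.78 + (18−15.11)²/15.11 + (5−14.67)²/14.67 + (29−22.22)²/22.22 = 16.1833
df = 2
p-value (upper-tail) = 0.00031
→ bracket: p<0.01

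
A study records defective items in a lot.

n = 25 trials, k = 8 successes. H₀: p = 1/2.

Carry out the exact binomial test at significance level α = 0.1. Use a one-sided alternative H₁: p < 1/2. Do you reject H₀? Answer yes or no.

reject H₀: yes

Exact binomial: n=25, k=8, p₀=1/2=0.5000
P(X≤8) from Σ C(n,i)·p₀^i·(1−p₀)^(n−i)
p-value (one-sided, H₁ less) = 0.05388
At α=0.1: p < α → reject H₀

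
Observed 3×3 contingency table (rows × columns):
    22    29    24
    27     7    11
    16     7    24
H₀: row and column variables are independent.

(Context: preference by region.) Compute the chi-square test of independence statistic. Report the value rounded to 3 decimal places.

test statistic = 21.061

Row totals [75, 45, 47], col totals [65, 43, 59], n=167
χ² = (22−29.19)²/29.19 + (29−19.31)²/19.31 + (24−26.50)²/26.50 + (27−17.51)²/17.51 + (7−11.59)²/11.59 + (11−15.90)²/15.90 + (16−18.29)²/18.29 + (7−12.10)²/12.10 + (24−16.60)²/16.60 = 21.0611
df = 4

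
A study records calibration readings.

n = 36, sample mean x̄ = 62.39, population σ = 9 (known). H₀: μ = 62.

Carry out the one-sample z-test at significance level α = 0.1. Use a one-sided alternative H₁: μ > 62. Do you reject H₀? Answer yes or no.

reject H₀: no

SE = σ/√n = 9/√36 = 1.5000
z = (x̄−μ₀)/SE = (62.39−62)/1.5000 = 0.2600
p-value (one-sided, H₁ greater) = 0.39743
At α=0.1: p ≥ α → fail to reject H₀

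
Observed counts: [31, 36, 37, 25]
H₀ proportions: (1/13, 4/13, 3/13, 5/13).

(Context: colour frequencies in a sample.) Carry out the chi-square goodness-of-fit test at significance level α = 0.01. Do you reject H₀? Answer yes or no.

reject H₀: yes

n = 129; E_i = n·p_i = [9.92, 39.69, 29.77, 49.62]
χ² = (31−9.92)²/9.92 + (36−39.69)²/39.69 + (37−29.77)²/29.77 + (25−49.62)²/49.62 = 59.0801
df = 3
p-value (upper-tail) = 0.00000
At α=0.01: p < α → reject H₀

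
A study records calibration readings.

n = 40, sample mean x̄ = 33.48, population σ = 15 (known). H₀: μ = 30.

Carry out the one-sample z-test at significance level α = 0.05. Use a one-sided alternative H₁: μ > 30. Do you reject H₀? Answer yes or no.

reject H₀: no

SE = σ/√n = 15/√40 = 2.3717
z = (x̄−μ₀)/SE = (33.48−30)/2.3717 = 1.4673
p-value (one-sided, H₁ greater) = 0.07115
At α=0.05: p ≥ α → fail to reject H₀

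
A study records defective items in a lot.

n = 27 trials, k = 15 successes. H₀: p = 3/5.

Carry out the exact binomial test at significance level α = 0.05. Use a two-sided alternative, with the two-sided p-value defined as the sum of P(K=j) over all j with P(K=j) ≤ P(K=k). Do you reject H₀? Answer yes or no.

reject H₀: no

Exact binomial: n=27, k=15, p₀=3/5=0.6000
P(X=j) = C(n,j)·p₀^j·(1−p₀)^(n−j); p = Σ P(X=j) over j with P(X=j) ≤ P(X=15)
p-value (two-sided) = 0.69599
At α=0.05: p ≥ α → fail to reject H₀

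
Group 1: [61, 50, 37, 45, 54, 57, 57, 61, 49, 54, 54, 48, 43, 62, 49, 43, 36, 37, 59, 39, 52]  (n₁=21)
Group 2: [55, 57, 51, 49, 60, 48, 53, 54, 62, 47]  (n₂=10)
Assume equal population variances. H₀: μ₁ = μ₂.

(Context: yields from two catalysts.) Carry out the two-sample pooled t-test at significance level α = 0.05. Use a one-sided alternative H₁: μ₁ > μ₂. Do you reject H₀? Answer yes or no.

reject H₀: no

x̄₁=49.857, s₁=8.368, n₁=21
x̄₂=53.600, s₂=5.038, n₂=10
s_p² = [20·8.368² + 9·5.038²]/29 = 56.1714
SE = √(s_p²·(1/21+1/10)) = 2.8796
t = (49.857−53.600)/2.8796 = -1.2998
df = 29
p-value (one-sided, H₁ greater) = 0.89805
At α=0.05: p ≥ α → fail to reject H₀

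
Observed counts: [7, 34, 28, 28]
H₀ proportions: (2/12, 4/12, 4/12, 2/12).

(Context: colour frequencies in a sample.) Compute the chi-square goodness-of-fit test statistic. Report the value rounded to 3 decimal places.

n = 97; E_i = n·p_i = [16.17, 32.33, 32.33, 16.17]
χ² = (7−16.17)²/16.17 + (34−32.33)²/32.33 + (28−32.33)²/32.33 + (28−16.17)²/16.17 = 14.5258
df = 3

test statistic = 14.526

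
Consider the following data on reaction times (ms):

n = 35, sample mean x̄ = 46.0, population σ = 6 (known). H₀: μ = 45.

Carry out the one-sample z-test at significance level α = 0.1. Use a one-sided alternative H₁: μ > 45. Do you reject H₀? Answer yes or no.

reject H₀: no

SE = σ/√n = 6/√35 = 1.0142
z = (x̄−μ₀)/SE = (46.0−45)/1.0142 = 0.9860
p-value (one-sided, H₁ greater) = 0.16206
At α=0.1: p ≥ α → fail to reject H₀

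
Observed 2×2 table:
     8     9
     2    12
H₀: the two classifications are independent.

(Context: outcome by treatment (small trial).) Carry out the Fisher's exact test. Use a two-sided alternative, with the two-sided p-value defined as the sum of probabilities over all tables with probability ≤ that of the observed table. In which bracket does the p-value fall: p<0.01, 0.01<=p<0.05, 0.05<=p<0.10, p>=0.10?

p-value bracket: 0.05<=p<0.10

Margins: r₁=17, r₂=14, c₁=10, c₂=21, n=31
p_obs = C(17,8)·C(14,2)/C(31,10); sum pmf over tables with pmf ≤ p_obs
p-value (two-sided) = 0.06799
→ bracket: 0.05<=p<0.10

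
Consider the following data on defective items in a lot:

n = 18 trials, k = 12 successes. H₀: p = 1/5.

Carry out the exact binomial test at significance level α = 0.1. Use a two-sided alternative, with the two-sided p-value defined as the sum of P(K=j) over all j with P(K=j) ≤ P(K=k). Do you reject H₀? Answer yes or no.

reject H₀: yes

Exact binomial: n=18, k=12, p₀=1/5=0.2000
P(X=j) = C(n,j)·p₀^j·(1−p₀)^(n−j); p = Σ P(X=j) over j with P(X=j) ≤ P(X=12)
p-value (two-sided) = 0.00002
At α=0.1: p < α → reject H₀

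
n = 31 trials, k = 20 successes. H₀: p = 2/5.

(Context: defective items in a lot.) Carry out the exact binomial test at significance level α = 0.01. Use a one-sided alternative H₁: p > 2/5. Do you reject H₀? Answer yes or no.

reject H₀: yes

Exact binomial: n=31, k=20, p₀=2/5=0.4000
P(X≥20) from Σ C(n,i)·p₀^i·(1−p₀)^(n−i)
p-value (one-sided, H₁ greater) = 0.00503
At α=0.01: p < α → reject H₀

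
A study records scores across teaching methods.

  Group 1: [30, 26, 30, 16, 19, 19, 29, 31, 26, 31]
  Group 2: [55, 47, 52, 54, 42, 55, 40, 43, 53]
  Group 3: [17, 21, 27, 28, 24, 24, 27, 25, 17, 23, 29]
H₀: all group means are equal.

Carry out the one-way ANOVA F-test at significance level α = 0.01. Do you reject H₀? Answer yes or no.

Group means [25.70, 49.00, 23.82], grand mean 32.000
SSB = Σnᵢ(x̄ᵢ−x̄)² = 3734.264; SSW = ΣΣ(x−x̄ᵢ)² = 747.736
MSB = 3734.264/2 = 1867.1318; MSW = 747.736/27 = 27.6939
F = MSB/MSW = 67.4202
df = (2, 27)
p-value (upper-tail) = 0.00000
At α=0.01: p < α → reject H₀

reject H₀: yes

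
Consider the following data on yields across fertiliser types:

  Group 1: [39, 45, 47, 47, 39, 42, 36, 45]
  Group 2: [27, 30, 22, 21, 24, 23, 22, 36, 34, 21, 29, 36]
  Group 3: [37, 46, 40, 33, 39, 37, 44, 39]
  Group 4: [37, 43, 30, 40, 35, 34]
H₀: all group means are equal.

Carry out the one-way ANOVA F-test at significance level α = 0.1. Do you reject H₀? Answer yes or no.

reject H₀: yes

Group means [42.50, 27.08, 39.38, 36.50], grand mean 35.265
SSB = Σnᵢ(x̄ᵢ−x̄)² = 1366.326; SSW = ΣΣ(x−x̄ᵢ)² = 714.292
MSB = 1366.326/3 = 455.4420; MSW = 714.292/30 = 23.8097
F = MSB/MSW = 19.1284
df = (3, 30)
p-value (upper-tail) = 0.00000
At α=0.1: p < α → reject H₀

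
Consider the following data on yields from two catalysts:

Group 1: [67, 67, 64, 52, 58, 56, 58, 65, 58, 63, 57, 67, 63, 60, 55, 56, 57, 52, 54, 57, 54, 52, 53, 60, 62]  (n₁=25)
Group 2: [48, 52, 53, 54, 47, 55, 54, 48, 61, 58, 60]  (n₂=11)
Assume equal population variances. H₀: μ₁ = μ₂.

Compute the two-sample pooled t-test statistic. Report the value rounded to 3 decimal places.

x̄₁=58.680, s₁=4.897, n₁=25
x̄₂=53.636, s₂=4.760, n₂=11
s_p² = [24·4.897² + 10·4.760²]/34 = 23.5878
SE = √(s_p²·(1/25+1/11)) = 1.7572
t = (58.680−53.636)/1.7572 = 2.8702
df = 34

test statistic = 2.870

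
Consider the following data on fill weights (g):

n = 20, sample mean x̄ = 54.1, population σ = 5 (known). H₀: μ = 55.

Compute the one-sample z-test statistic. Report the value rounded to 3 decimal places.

SE = σ/√n = 5/√20 = 1.1180
z = (x̄−μ₀)/SE = (54.1−55)/1.1180 = -0.8050

test statistic = -0.805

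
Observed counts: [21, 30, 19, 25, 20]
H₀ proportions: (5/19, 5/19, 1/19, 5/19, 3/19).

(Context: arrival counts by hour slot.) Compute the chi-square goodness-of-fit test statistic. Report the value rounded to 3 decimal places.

test statistic = 31.636

n = 115; E_i = n·p_i = [30.26, 30.26, 6.05, 30.26, 18.16]
χ² = (21−30.26)²/30.26 + (30−30.26)²/30.26 + (19−6.05)²/6.05 + (25−30.26)²/30.26 + (20−18.16)²/18.16 = 31.6359
df = 4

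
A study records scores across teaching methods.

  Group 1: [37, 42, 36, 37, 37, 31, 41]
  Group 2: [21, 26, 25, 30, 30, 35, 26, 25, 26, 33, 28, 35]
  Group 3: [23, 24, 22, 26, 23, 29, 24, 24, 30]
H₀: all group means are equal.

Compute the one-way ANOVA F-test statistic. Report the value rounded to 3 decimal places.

test statistic = 22.368

Group means [37.29, 28.33, 25.00], grand mean 29.500
SSB = Σnᵢ(x̄ᵢ−x̄)² = 622.905; SSW = ΣΣ(x−x̄ᵢ)² = 348.095
MSB = 622.905/2 = 311.4524; MSW = 348.095/25 = 13.9238
F = MSB/MSW = 22.3683
df = (2, 25)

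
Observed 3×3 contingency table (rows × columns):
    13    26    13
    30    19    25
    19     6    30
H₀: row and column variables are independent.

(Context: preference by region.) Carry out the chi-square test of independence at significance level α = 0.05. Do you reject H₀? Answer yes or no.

Row totals [52, 74, 55], col totals [62, 51, 68], n=181
χ² = (13−17.81)²/17.81 + (26−14.65)²/14.65 + (13−19.54)²/19.54 + (30−25.35)²/25.35 + (19−20.85)²/20.85 + (25−27.80)²/27.80 + (19−18.84)²/18.84 + (6−15.50)²/15.50 + (30−20.66)²/20.66 = 23.6169
df = 4
p-value (upper-tail) = 0.00010
At α=0.05: p < α → reject H₀

reject H₀: yes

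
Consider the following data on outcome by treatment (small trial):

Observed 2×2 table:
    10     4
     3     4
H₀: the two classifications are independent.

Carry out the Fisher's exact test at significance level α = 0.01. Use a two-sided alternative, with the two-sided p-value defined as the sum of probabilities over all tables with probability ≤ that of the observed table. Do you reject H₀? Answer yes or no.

reject H₀: no

Margins: r₁=14, r₂=7, c₁=13, c₂=8, n=21
p_obs = C(14,10)·C(7,3)/C(21,13); sum pmf over tables with pmf ≤ p_obs
p-value (two-sided) = 0.34575
At α=0.01: p ≥ α → fail to reject H₀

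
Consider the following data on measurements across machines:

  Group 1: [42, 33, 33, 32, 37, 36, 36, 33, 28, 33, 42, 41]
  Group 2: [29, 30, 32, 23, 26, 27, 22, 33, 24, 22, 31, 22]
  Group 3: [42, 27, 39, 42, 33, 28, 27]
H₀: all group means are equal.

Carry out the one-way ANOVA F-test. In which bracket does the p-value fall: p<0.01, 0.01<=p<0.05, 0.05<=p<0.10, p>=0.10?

Group means [35.50, 26.75, 34.00], grand mean 31.774
SSB = Σnᵢ(x̄ᵢ−x̄)² = 504.169; SSW = ΣΣ(x−x̄ᵢ)² = 689.250
MSB = 504.169/2 = 252.0847; MSW = 689.250/28 = 24.6161
F = MSB/MSW = 10.2407
df = (2, 28)
p-value (upper-tail) = 0.00046
→ bracket: p<0.01

p-value bracket: p<0.01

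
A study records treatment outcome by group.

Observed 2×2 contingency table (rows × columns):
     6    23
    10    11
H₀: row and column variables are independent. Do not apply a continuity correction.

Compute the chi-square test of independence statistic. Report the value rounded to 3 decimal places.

Row totals [29, 21], col totals [16, 34], n=50
χ² = (6−9.28)²/9.28 + (23−19.72)²/19.72 + (10−6.72)²/6.72 + (11−14.28)²/14.28 = 4.0592
df = 1

test statistic = 4.059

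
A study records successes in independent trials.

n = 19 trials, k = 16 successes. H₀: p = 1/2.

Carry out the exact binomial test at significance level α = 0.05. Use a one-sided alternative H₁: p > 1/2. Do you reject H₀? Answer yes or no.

Exact binomial: n=19, k=16, p₀=1/2=0.5000
P(X≥16) from Σ C(n,i)·p₀^i·(1−p₀)^(n−i)
p-value (one-sided, H₁ greater) = 0.00221
At α=0.05: p < α → reject H₀

reject H₀: yes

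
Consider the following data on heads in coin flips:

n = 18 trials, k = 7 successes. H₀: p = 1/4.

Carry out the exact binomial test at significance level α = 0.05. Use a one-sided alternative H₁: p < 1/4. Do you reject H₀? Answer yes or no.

Exact binomial: n=18, k=7, p₀=1/4=0.2500
P(X≤7) from Σ C(n,i)·p₀^i·(1−p₀)^(n−i)
p-value (one-sided, H₁ less) = 0.94305
At α=0.05: p ≥ α → fail to reject H₀

reject H₀: no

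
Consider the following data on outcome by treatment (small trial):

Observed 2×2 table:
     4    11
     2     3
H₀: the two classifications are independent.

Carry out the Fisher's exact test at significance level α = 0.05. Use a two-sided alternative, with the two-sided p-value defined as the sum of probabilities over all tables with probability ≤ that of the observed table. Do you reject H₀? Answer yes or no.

reject H₀: no

Margins: r₁=15, r₂=5, c₁=6, c₂=14, n=20
p_obs = C(15,4)·C(5,2)/C(20,6); sum pmf over tables with pmf ≤ p_obs
p-value (two-sided) = 0.61262
At α=0.05: p ≥ α → fail to reject H₀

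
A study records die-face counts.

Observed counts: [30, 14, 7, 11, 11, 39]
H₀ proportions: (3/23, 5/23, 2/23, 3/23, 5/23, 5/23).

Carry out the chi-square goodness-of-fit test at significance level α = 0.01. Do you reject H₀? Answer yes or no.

n = 112; E_i = n·p_i = [14.61, 24.35, 9.74, 14.61, 24.35, 24.35]
χ² = (30−14.61)²/14.61 + (14−24.35)²/24.35 + (7−9.74)²/9.74 + (11−14.61)²/14.61 + (11−24.35)²/24.35 + (39−24.35)²/24.35 = 38.4104
df = 5
p-value (upper-tail) = 0.00000
At α=0.01: p < α → reject H₀

reject H₀: yes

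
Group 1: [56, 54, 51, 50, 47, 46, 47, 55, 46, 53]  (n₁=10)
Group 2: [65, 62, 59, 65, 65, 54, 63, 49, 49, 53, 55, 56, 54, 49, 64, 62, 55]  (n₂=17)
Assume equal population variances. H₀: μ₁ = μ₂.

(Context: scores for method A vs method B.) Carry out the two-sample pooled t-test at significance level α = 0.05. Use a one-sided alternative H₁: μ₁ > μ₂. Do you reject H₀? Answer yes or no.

reject H₀: no

x̄₁=50.500, s₁=3.866, n₁=10
x̄₂=57.588, s₂=5.917, n₂=17
s_p² = [9·3.866² + 16·5.917²]/25 = 27.7847
SE = √(s_p²·(1/10+1/17)) = 2.1007
t = (50.500−57.588)/2.1007 = -3.3743
df = 25
p-value (one-sided, H₁ greater) = 0.99879
At α=0.05: p ≥ α → fail to reject H₀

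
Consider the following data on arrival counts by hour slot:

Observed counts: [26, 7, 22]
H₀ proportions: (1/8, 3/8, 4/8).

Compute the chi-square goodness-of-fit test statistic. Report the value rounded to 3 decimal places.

test statistic = 63.303

n = 55; E_i = n·p_i = [6.88, 20.62, 27.50]
χ² = (26−6.88)²/6.88 + (7−20.62)²/20.62 + (22−27.50)²/27.50 = 63.3030
df = 2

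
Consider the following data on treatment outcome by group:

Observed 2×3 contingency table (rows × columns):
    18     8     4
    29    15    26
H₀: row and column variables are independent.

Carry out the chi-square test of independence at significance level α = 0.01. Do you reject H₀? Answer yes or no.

Row totals [30, 70], col totals [47, 23, 30], n=100
χ² = (18−14.10)²/14.10 + (8−6.90)²/6.90 + (4−9.00)²/9.00 + (29−32.90)²/32.90 + (15−16.10)²/16.10 + (26−21.00)²/21.00 = 5.7598
df = 2
p-value (upper-tail) = 0.05614
At α=0.01: p ≥ α → fail to reject H₀

reject H₀: no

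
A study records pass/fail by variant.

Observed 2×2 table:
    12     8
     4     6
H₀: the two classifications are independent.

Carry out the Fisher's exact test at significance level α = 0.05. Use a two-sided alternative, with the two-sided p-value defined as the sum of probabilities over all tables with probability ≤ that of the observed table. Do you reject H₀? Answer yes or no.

reject H₀: no

Margins: r₁=20, r₂=10, c₁=16, c₂=14, n=30
p_obs = C(20,12)·C(10,4)/C(30,16); sum pmf over tables with pmf ≤ p_obs
p-value (two-sided) = 0.44215
At α=0.05: p ≥ α → fail to reject H₀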